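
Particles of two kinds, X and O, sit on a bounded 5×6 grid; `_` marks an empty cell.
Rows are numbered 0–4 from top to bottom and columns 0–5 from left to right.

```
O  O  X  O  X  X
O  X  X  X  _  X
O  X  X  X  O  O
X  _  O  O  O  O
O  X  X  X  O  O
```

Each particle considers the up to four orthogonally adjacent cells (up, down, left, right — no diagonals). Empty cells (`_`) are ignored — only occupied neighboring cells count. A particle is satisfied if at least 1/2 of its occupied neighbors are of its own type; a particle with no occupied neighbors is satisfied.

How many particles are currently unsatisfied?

8

(0,0)O 2/2 ok
(0,1)O 1/3 unhappy
(0,2)X 1/3 unhappy
(0,3)O 0/3 unhappy
(0,4)X 1/2 ok
(0,5)X 2/2 ok
(1,0)O 2/3 ok
(1,1)X 2/4 ok
(1,2)X 4/4 ok
(1,3)X 2/3 ok
(1,5)X 1/2 ok
(2,0)O 1/3 unhappy
(2,1)X 2/3 ok
(2,2)X 3/4 ok
(2,3)X 2/4 ok
(2,4)O 2/3 ok
(2,5)O 2/3 ok
(3,0)X 0/2 unhappy
(3,2)O 1/3 unhappy
(3,3)O 2/4 ok
(3,4)O 4/4 ok
(3,5)O 3/3 ok
(4,0)O 0/2 unhappy
(4,1)X 1/2 ok
(4,2)X 2/3 ok
(4,3)X 1/3 unhappy
(4,4)O 2/3 ok
(4,5)O 2/2 ok
Unsatisfied: (0,1), (0,2), (0,3), (2,0), (3,0), (3,2), (4,0), (4,3) — 8 in total.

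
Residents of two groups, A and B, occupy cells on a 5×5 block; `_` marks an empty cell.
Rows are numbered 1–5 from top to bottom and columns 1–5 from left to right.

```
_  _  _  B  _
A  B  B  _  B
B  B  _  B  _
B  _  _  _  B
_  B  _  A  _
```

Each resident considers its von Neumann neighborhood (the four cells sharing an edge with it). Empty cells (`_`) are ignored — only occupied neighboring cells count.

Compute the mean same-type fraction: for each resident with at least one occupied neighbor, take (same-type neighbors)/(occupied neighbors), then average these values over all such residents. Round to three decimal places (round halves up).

0.722

(1,4)B — no occupied neighbors
(2,1)A 0/2
(2,2)B 2/3
(2,3)B 1/1
(2,5)B — no occupied neighbors
(3,1)B 2/3
(3,2)B 2/2
(3,4)B — no occupied neighbors
(4,1)B 1/1
(4,5)B — no occupied neighbors
(5,2)B — no occupied neighbors
(5,4)A — no occupied neighbors
Sum over 6 residents: 0/2 + 2/3 + 1/1 + 2/3 + 2/2 + 1/1 = 13/3; mean = 13/3 ÷ 6 = 13/18 = 0.722222… → 0.722.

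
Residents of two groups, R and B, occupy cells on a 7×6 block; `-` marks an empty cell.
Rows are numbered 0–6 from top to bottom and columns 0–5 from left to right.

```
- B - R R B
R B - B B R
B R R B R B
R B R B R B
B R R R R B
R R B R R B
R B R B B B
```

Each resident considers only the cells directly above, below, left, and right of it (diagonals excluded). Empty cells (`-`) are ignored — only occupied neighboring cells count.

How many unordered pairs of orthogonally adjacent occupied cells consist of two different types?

Scan each occupied cell's neighbors to the right and below so each pair is counted once.
From row 0: 4 unlike of 6 pairs (running 4/6).
From row 1: 6 unlike of 8 pairs (running 10/14).
From row 2: 6 unlike of 11 pairs (running 16/25).
From row 3: 8 unlike of 11 pairs (running 24/36).
From row 4: 4 unlike of 11 pairs (running 28/47).
From row 5: 7 unlike of 11 pairs (running 35/58).
From row 6: 3 unlike of 5 pairs (running 38/63).
Total adjacent occupied pairs: 63; unlike-type pairs: 38.

38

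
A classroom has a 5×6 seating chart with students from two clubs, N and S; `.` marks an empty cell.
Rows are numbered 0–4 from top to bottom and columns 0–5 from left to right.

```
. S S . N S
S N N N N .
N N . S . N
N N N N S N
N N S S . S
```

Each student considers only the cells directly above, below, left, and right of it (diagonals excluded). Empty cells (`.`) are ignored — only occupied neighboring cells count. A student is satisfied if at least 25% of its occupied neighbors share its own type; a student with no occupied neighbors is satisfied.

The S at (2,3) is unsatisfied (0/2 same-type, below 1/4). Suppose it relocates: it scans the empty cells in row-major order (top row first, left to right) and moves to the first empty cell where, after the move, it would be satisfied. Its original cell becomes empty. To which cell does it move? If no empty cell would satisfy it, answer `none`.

Vacating (2,3). Empty cells in order:
  (0,0): 2/2 same-type → satisfied — stop here.

(0,0)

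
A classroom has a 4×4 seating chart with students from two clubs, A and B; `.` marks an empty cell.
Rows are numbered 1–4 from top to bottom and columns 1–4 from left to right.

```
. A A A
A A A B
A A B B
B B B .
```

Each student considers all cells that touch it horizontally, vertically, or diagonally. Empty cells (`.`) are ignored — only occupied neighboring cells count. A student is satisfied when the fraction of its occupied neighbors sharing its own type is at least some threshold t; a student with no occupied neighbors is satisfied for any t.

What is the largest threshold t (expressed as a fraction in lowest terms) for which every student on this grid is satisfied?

Row 1: (1,2)A 4/4 · (1,3)A 4/5 · (1,4)A 2/3
Row 2: (2,1)A 4/4 · (2,2)A 6/7 · (2,3)A 5/8 · (2,4)B 2/5
Row 3: (3,1)A 3/5 · (3,2)A 4/8 · (3,3)B 4/7 · (3,4)B 3/4
Row 4: (4,1)B 1/3 · (4,2)B 3/5 · (4,3)B 3/4
The smallest same-type fraction is 1/3 at (4,1), which reduces to 1/3. Any threshold above that leaves this student unsatisfied.

1/3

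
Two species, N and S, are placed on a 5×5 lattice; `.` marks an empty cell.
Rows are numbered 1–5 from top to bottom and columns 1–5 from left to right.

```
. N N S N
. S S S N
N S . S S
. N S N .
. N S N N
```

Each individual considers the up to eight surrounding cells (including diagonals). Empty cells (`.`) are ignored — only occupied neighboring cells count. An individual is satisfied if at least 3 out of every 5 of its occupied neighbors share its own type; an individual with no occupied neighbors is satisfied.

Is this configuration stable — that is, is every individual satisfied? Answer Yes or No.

Row 1: (1,2)N 1/3 not · (1,3)N 1/5 not · (1,4)S 2/5 not · (1,5)N 1/3 not
Row 2: (2,2)S 2/5 not · (2,3)S 5/7 satisfied · (2,4)S 4/7 not · (2,5)N 1/5 not
Row 3: (3,1)N 1/3 not · (3,2)S 3/5 satisfied · (3,4)S 4/6 satisfied · (3,5)S 2/4 not
Row 4: (4,2)N 2/5 not · (4,3)S 3/7 not · (4,4)N 2/6 not
Row 5: (5,2)N 1/3 not · (5,3)S 1/5 not · (5,4)N 2/4 not · (5,5)N 2/2 satisfied
For instance (1,2) has only 1/3 same-type neighbors, below 3/5.

No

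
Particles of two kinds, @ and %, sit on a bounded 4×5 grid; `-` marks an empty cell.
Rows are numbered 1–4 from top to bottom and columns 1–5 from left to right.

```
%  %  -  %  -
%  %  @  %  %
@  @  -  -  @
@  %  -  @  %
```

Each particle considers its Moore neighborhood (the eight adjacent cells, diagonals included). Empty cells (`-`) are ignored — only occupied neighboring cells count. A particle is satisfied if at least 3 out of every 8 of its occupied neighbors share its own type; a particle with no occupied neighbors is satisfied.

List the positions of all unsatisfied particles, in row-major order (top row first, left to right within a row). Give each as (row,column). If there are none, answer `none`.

(1,1)% 3/3 ✓
(1,2)% 3/4 ✓
(1,4)% 2/3 ✓
(2,1)% 3/5 ✓
(2,2)% 3/6 ✓
(2,3)@ 1/5 ✗
(2,4)% 2/4 ✓
(2,5)% 2/3 ✓
(3,1)@ 2/5 ✓
(3,2)@ 3/6 ✓
(3,5)@ 1/4 ✗
(4,1)@ 2/3 ✓
(4,2)% 0/3 ✗
(4,4)@ 1/2 ✓
(4,5)% 0/2 ✗

(2,3), (3,5), (4,2), (4,5)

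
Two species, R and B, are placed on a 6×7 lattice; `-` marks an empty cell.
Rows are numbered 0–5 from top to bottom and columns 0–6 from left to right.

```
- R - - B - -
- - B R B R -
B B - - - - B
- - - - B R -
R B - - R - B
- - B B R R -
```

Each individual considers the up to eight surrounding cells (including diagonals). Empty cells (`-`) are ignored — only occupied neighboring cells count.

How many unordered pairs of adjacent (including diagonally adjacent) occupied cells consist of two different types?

15

Scan each occupied cell's neighbors to the right and below (and the two forward diagonals) so each pair is counted once.
Row 0: R(0,1)–B(1,2)≠ B(0,4)–B(1,4)= B(0,4)–R(1,5)≠ B(0,4)–R(1,3)≠  → 3/4 unlike.
Row 1: B(1,2)–R(1,3)≠ B(1,2)–B(2,1)= R(1,3)–B(1,4)≠ B(1,4)–R(1,5)≠ R(1,5)–B(2,6)≠  → 4/5 unlike.
Row 2: B(2,0)–B(2,1)= B(2,6)–R(3,5)≠  → 1/2 unlike.
Row 3: B(3,4)–R(3,5)≠ B(3,4)–R(4,4)≠ R(3,5)–B(4,6)≠ R(3,5)–R(4,4)=  → 3/4 unlike.
Row 4: R(4,0)–B(4,1)≠ B(4,1)–B(5,2)= R(4,4)–R(5,4)= R(4,4)–R(5,5)= R(4,4)–B(5,3)≠ B(4,6)–R(5,5)≠  → 3/6 unlike.
Row 5: B(5,2)–B(5,3)= B(5,3)–R(5,4)≠ R(5,4)–R(5,5)=  → 1/3 unlike.
Total adjacent occupied pairs: 24; unlike-type pairs: 15.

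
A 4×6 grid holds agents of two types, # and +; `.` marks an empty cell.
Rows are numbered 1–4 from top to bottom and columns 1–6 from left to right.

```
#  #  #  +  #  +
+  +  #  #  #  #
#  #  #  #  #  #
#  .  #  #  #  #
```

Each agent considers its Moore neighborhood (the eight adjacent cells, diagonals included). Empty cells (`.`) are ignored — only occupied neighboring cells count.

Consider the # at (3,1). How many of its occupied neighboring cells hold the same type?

Occupied neighbors of (3,1): (2,1)=+, (2,2)=+, (3,2)=#, (4,1)=#.
Same type (#): 2 of 4.

2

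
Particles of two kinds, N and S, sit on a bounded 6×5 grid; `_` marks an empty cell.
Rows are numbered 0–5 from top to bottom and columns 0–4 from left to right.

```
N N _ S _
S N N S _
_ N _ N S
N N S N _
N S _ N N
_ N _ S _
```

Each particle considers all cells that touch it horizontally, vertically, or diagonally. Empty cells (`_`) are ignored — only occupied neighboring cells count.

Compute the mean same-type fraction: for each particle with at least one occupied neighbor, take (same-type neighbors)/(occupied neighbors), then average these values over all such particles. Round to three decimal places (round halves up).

(0,0)N 2/3
(0,1)N 3/4
(0,3)S 1/2
(1,0)S 0/4
(1,1)N 4/5
(1,2)N 4/6
(1,3)S 2/4
(2,1)N 4/6
(2,3)N 2/5
(2,4)S 1/3
(3,0)N 3/4
(3,1)N 3/5
(3,2)S 1/6
(3,3)N 3/5
(4,0)N 3/4
(4,1)S 1/5
(4,3)N 2/4
(4,4)N 2/3
(5,1)N 1/2
(5,3)S 0/2
Sum over 20 particles: 2/3 + 3/4 + 1/2 + 0/4 + 4/5 + 4/6 + 2/4 + 4/6 + 2/5 + 1/3 + 3/4 + 3/5 + 1/6 + 3/5 + 3/4 + 1/5 + 2/4 + 2/3 + 1/2 + 0/2 = 601/60; mean = 601/60 ÷ 20 = 601/1200 = 0.500833… → 0.501.

0.501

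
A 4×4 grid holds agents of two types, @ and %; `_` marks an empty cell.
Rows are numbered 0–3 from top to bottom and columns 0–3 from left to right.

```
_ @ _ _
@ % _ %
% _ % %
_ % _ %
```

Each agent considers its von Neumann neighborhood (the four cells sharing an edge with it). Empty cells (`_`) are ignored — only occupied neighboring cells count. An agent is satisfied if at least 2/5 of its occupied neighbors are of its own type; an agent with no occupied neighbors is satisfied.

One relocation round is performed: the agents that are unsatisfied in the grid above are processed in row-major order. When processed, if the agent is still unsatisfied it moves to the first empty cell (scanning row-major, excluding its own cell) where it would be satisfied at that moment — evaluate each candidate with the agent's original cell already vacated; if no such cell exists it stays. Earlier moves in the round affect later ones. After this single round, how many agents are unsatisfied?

Initially unsatisfied (in order): (0,1), (1,0), (1,1), (2,0).
  (0,1) → (0,0).
  (1,0) → (0,1).
  (1,1) → (0,3).
  (2,0): now satisfied by earlier moves; stays.
Resulting grid:
@ @ _ %
_ _ _ %
% _ % %
_ % _ %
All satisfied now.

0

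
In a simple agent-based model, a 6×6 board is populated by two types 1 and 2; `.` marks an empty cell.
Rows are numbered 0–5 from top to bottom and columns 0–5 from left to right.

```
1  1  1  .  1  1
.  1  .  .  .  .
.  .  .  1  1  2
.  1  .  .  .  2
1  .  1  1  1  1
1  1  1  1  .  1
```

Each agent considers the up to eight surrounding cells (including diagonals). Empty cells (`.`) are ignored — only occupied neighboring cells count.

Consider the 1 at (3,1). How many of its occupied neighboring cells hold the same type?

Occupied neighbors of (3,1): (4,0)=1, (4,2)=1.
Same type (1): 2 of 2.

2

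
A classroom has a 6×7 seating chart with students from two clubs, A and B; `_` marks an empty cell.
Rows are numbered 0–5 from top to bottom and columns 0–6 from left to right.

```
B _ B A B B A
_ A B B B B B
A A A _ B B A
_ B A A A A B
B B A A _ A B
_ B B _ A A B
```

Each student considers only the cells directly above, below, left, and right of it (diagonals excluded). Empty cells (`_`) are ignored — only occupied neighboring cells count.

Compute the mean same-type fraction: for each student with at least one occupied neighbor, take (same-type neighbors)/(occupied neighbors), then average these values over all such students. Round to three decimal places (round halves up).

0.625

Row 0: (0,0)B — no occupied neighbors · (0,2)B 1/2 · (0,3)A 0/3 · (0,4)B 2/3 · (0,5)B 2/3 · (0,6)A 0/2
Row 1: (1,1)A 1/2 · (1,2)B 2/4 · (1,3)B 2/3 · (1,4)B 4/4 · (1,5)B 4/4 · (1,6)B 1/3
Row 2: (2,0)A 1/1 · (2,1)A 3/4 · (2,2)A 2/3 · (2,4)B 2/3 · (2,5)B 2/4 · (2,6)A 0/3
Row 3: (3,1)B 1/3 · (3,2)A 3/4 · (3,3)A 3/3 · (3,4)A 2/3 · (3,5)A 2/4 · (3,6)B 1/3
Row 4: (4,0)B 1/1 · (4,1)B 3/4 · (4,2)A 2/4 · (4,3)A 2/2 · (4,5)A 2/3 · (4,6)B 2/3
Row 5: (5,1)B 2/2 · (5,2)B 1/2 · (5,4)A 1/1 · (5,5)A 2/3 · (5,6)B 1/2
Sum over 34 students: 1/2 + 0/3 + 2/3 + 2/3 + 0/2 + 1/2 + 2/4 + 2/3 + 4/4 + 4/4 + 1/3 + 1/1 + 3/4 + 2/3 + 2/3 + 2/4 + 0/3 + 1/3 + 3/4 + 3/3 + 2/3 + 2/4 + 1/3 + 1/1 + 3/4 + 2/4 + 2/2 + 2/3 + 2/3 + 2/2 + 1/2 + 1/1 + 2/3 + 1/2 = 85/4; mean = 85/4 ÷ 34 = 5/8 = 0.625 → 0.625.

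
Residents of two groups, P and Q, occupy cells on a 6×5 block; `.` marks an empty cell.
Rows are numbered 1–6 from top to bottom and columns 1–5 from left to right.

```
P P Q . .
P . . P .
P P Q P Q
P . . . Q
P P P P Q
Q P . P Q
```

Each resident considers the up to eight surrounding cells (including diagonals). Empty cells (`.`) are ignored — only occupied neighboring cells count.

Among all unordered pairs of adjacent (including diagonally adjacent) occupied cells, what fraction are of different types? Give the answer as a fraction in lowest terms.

Scan each occupied cell's neighbors to the right and below (and the two forward diagonals) so each pair is counted once.
Row 1: P(1,1)–P(1,2)= P(1,1)–P(2,1)= P(1,2)–Q(1,3)≠ P(1,2)–P(2,1)= Q(1,3)–P(2,4)≠  → 2/5 unlike.
Row 2: P(2,1)–P(3,1)= P(2,1)–P(3,2)= P(2,4)–P(3,4)= P(2,4)–Q(3,5)≠ P(2,4)–Q(3,3)≠  → 2/5 unlike.
Row 3: P(3,1)–P(3,2)= P(3,1)–P(4,1)= P(3,2)–Q(3,3)≠ P(3,2)–P(4,1)= Q(3,3)–P(3,4)≠ P(3,4)–Q(3,5)≠ P(3,4)–Q(4,5)≠ Q(3,5)–Q(4,5)=  → 4/8 unlike.
Row 4: P(4,1)–P(5,1)= P(4,1)–P(5,2)= Q(4,5)–Q(5,5)= Q(4,5)–P(5,4)≠  → 1/4 unlike.
Row 5: P(5,1)–P(5,2)= P(5,1)–Q(6,1)≠ P(5,1)–P(6,2)= P(5,2)–P(5,3)= P(5,2)–P(6,2)= P(5,2)–Q(6,1)≠ P(5,3)–P(5,4)= P(5,3)–P(6,4)= P(5,3)–P(6,2)= P(5,4)–Q(5,5)≠ P(5,4)–P(6,4)= P(5,4)–Q(6,5)≠ Q(5,5)–Q(6,5)= Q(5,5)–P(6,4)≠  → 5/14 unlike.
Row 6: Q(6,1)–P(6,2)≠ P(6,4)–Q(6,5)≠  → 2/2 unlike.
Total adjacent occupied pairs: 38; unlike-type pairs: 16.
16/38 reduces to 8/19.

8/19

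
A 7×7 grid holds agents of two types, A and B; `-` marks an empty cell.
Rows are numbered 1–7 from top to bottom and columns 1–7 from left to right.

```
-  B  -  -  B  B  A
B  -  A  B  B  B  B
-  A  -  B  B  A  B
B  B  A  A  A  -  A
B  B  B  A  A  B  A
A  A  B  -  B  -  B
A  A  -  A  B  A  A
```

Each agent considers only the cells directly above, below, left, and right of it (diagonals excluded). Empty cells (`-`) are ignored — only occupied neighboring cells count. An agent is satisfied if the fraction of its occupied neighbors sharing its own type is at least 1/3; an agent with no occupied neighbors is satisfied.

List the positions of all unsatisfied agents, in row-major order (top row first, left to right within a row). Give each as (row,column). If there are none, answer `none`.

(1,7), (2,3), (3,2), (3,6), (5,6), (6,7), (7,4)

(1,2)B 0/0 satisfied
(1,5)B 2/2 satisfied
(1,6)B 2/3 satisfied
(1,7)A 0/2 not
(2,1)B 0/0 satisfied
(2,3)A 0/1 not
(2,4)B 2/3 satisfied
(2,5)B 4/4 satisfied
(2,6)B 3/4 satisfied
(2,7)B 2/3 satisfied
(3,2)A 0/1 not
(3,4)B 2/3 satisfied
(3,5)B 2/4 satisfied
(3,6)A 0/3 not
(3,7)B 1/3 satisfied
(4,1)B 2/2 satisfied
(4,2)B 2/4 satisfied
(4,3)A 1/3 satisfied
(4,4)A 3/4 satisfied
(4,5)A 2/3 satisfied
(4,7)A 1/2 satisfied
(5,1)B 2/3 satisfied
(5,2)B 3/4 satisfied
(5,3)B 2/4 satisfied
(5,4)A 2/3 satisfied
(5,5)A 2/4 satisfied
(5,6)B 0/2 not
(5,7)A 1/3 satisfied
(6,1)A 2/3 satisfied
(6,2)A 2/4 satisfied
(6,3)B 1/2 satisfied
(6,5)B 1/2 satisfied
(6,7)B 0/2 not
(7,1)A 2/2 satisfied
(7,2)A 2/2 satisfied
(7,4)A 0/1 not
(7,5)B 1/3 satisfied
(7,6)A 1/2 satisfied
(7,7)A 1/2 satisfied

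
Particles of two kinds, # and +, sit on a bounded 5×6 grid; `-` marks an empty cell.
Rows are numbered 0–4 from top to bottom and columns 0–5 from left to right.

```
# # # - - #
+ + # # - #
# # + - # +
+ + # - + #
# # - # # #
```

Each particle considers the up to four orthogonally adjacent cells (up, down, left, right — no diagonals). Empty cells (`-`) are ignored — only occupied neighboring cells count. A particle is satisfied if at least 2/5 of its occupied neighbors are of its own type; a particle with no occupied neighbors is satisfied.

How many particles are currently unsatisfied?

(0,0)# 1/2 ok
(0,1)# 2/3 ok
(0,2)# 2/2 ok
(0,5)# 1/1 ok
(1,0)+ 1/3 unhappy
(1,1)+ 1/4 unhappy
(1,2)# 2/4 ok
(1,3)# 1/1 ok
(1,5)# 1/2 ok
(2,0)# 1/3 unhappy
(2,1)# 1/4 unhappy
(2,2)+ 0/3 unhappy
(2,4)# 0/2 unhappy
(2,5)+ 0/3 unhappy
(3,0)+ 1/3 unhappy
(3,1)+ 1/4 unhappy
(3,2)# 0/2 unhappy
(3,4)+ 0/3 unhappy
(3,5)# 1/3 unhappy
(4,0)# 1/2 ok
(4,1)# 1/2 ok
(4,3)# 1/1 ok
(4,4)# 2/3 ok
(4,5)# 2/2 ok
Unsatisfied: (1,0), (1,1), (2,0), (2,1), (2,2), (2,4), (2,5), (3,0), (3,1), (3,2), (3,4), (3,5) — 12 in total.

12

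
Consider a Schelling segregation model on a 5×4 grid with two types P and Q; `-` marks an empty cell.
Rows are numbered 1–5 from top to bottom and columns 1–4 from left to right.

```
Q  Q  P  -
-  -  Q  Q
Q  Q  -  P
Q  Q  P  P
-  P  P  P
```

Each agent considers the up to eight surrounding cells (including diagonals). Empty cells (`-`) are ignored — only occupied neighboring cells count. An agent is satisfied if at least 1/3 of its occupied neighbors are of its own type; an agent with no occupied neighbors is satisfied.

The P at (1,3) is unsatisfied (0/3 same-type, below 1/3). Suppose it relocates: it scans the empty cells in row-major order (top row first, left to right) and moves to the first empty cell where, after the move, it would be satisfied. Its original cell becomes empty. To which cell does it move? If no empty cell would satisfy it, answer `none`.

(3,3)

Vacating (1,3). Empty cells in order:
  (1,4): 0/2 same-type → still unsatisfied.
  (2,1): 0/4 same-type → still unsatisfied.
  (2,2): 0/5 same-type → still unsatisfied.
  (3,3): 3/7 same-type → satisfied — stop here.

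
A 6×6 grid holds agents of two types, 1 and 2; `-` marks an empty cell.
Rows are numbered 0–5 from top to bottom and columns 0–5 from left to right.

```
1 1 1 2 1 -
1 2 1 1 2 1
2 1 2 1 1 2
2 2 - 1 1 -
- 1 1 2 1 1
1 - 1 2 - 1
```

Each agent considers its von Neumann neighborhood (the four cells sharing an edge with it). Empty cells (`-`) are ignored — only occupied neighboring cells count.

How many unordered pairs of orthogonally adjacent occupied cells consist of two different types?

24

Scan each occupied cell's neighbors to the right and below so each pair is counted once.
Row 0: 1(0,0)–1(0,1)= 1(0,0)–1(1,0)= 1(0,1)–1(0,2)= 1(0,1)–2(1,1)≠ 1(0,2)–2(0,3)≠ 1(0,2)–1(1,2)= 2(0,3)–1(0,4)≠ 2(0,3)–1(1,3)≠ 1(0,4)–2(1,4)≠  → 5/9 unlike.
Row 1: 1(1,0)–2(1,1)≠ 1(1,0)–2(2,0)≠ 2(1,1)–1(1,2)≠ 2(1,1)–1(2,1)≠ 1(1,2)–1(1,3)= 1(1,2)–2(2,2)≠ 1(1,3)–2(1,4)≠ 1(1,3)–1(2,3)= 2(1,4)–1(1,5)≠ 2(1,4)–1(2,4)≠ 1(1,5)–2(2,5)≠  → 9/11 unlike.
Row 2: 2(2,0)–1(2,1)≠ 2(2,0)–2(3,0)= 1(2,1)–2(2,2)≠ 1(2,1)–2(3,1)≠ 2(2,2)–1(2,3)≠ 1(2,3)–1(2,4)= 1(2,3)–1(3,3)= 1(2,4)–2(2,5)≠ 1(2,4)–1(3,4)=  → 5/9 unlike.
Row 3: 2(3,0)–2(3,1)= 2(3,1)–1(4,1)≠ 1(3,3)–1(3,4)= 1(3,3)–2(4,3)≠ 1(3,4)–1(4,4)=  → 2/5 unlike.
Row 4: 1(4,1)–1(4,2)= 1(4,2)–2(4,3)≠ 1(4,2)–1(5,2)= 2(4,3)–1(4,4)≠ 2(4,3)–2(5,3)= 1(4,4)–1(4,5)= 1(4,5)–1(5,5)=  → 2/7 unlike.
Row 5: 1(5,2)–2(5,3)≠  → 1/1 unlike.
Total adjacent occupied pairs: 42; unlike-type pairs: 24.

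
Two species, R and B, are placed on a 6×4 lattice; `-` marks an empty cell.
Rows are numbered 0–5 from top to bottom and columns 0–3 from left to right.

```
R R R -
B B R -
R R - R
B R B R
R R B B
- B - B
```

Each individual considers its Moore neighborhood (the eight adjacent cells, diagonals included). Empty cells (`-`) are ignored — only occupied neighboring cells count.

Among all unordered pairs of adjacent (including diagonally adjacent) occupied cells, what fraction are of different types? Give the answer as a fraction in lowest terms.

13/23

Scan each occupied cell's neighbors to the right and below (and the two forward diagonals) so each pair is counted once.
Row 0: R(0,0)–R(0,1)= R(0,0)–B(1,0)≠ R(0,0)–B(1,1)≠ R(0,1)–R(0,2)= R(0,1)–B(1,1)≠ R(0,1)–R(1,2)= R(0,1)–B(1,0)≠ R(0,2)–R(1,2)= R(0,2)–B(1,1)≠  → 5/9 unlike.
Row 1: B(1,0)–B(1,1)= B(1,0)–R(2,0)≠ B(1,0)–R(2,1)≠ B(1,1)–R(1,2)≠ B(1,1)–R(2,1)≠ B(1,1)–R(2,0)≠ R(1,2)–R(2,3)= R(1,2)–R(2,1)=  → 5/8 unlike.
Row 2: R(2,0)–R(2,1)= R(2,0)–B(3,0)≠ R(2,0)–R(3,1)= R(2,1)–R(3,1)= R(2,1)–B(3,2)≠ R(2,1)–B(3,0)≠ R(2,3)–R(3,3)= R(2,3)–B(3,2)≠  → 4/8 unlike.
Row 3: B(3,0)–R(3,1)≠ B(3,0)–R(4,0)≠ B(3,0)–R(4,1)≠ R(3,1)–B(3,2)≠ R(3,1)–R(4,1)= R(3,1)–B(4,2)≠ R(3,1)–R(4,0)= B(3,2)–R(3,3)≠ B(3,2)–B(4,2)= B(3,2)–B(4,3)= B(3,2)–R(4,1)≠ R(3,3)–B(4,3)≠ R(3,3)–B(4,2)≠  → 9/13 unlike.
Row 4: R(4,0)–R(4,1)= R(4,0)–B(5,1)≠ R(4,1)–B(4,2)≠ R(4,1)–B(5,1)≠ B(4,2)–B(4,3)= B(4,2)–B(5,3)= B(4,2)–B(5,1)= B(4,3)–B(5,3)=  → 3/8 unlike.
Total adjacent occupied pairs: 46; unlike-type pairs: 26.
26/46 reduces to 13/23.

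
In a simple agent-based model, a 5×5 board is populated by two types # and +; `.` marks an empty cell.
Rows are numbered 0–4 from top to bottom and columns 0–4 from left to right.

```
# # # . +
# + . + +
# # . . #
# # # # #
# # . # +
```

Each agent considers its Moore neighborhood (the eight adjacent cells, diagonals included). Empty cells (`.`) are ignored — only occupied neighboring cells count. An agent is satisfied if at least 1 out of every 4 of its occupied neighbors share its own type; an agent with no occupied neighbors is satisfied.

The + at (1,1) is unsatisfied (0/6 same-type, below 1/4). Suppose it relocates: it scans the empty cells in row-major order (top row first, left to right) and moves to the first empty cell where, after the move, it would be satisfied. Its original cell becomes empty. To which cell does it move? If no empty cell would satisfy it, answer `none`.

Vacating (1,1). Empty cells in order:
  (0,3): 3/4 same-type → satisfied — stop here.

(0,3)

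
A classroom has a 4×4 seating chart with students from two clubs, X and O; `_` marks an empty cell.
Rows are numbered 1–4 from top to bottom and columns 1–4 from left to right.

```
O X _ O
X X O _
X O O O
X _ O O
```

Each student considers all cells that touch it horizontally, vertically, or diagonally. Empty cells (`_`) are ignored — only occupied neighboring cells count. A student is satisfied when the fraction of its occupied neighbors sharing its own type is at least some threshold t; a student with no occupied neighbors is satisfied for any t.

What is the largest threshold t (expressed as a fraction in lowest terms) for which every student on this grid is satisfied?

(1,1)O 0/3
(1,2)X 2/4
(1,4)O 1/1
(2,1)X 3/5
(2,2)X 3/7
(2,3)O 4/6
(3,1)X 3/4
(3,2)O 3/7
(3,3)O 5/6
(3,4)O 4/4
(4,1)X 1/2
(4,3)O 4/4
(4,4)O 3/3
The smallest same-type fraction is 0/3 at (1,1), which reduces to 0/1. Any threshold above that leaves this student unsatisfied.

0/1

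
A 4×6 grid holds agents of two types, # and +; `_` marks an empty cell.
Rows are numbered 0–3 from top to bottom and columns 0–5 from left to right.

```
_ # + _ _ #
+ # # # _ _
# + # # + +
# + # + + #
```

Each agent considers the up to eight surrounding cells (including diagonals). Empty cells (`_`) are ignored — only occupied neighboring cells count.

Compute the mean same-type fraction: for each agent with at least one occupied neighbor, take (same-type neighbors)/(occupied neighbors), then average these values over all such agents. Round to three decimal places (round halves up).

0.421

(0,1)# 2/4
(0,2)+ 0/4
(0,5)# — no occupied neighbors
(1,0)+ 1/4
(1,1)# 4/7
(1,2)# 5/7
(1,3)# 3/5
(2,0)# 2/5
(2,1)+ 2/8
(2,2)# 5/8
(2,3)# 4/7
(2,4)+ 3/6
(2,5)+ 2/3
(3,0)# 1/3
(3,1)+ 1/5
(3,2)# 2/5
(3,3)+ 2/5
(3,4)+ 3/5
(3,5)# 0/3
Sum over 18 agents: 2/4 + 0/4 + 1/4 + 4/7 + 5/7 + 3/5 + 2/5 + 2/8 + 5/8 + 4/7 + 3/6 + 2/3 + 1/3 + 1/5 + 2/5 + 2/5 + 3/5 + 0/3 = 2123/280; mean = 2123/280 ÷ 18 = 2123/5040 = 0.421230… → 0.421.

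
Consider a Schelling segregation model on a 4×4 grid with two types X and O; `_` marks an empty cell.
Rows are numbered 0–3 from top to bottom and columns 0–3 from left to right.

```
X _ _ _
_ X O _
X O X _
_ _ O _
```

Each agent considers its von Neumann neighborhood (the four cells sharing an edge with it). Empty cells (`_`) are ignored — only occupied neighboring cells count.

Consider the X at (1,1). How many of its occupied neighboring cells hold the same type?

Occupied neighbors of (1,1): (2,1)=O, (1,2)=O.
Same type (X): 0 of 2.

0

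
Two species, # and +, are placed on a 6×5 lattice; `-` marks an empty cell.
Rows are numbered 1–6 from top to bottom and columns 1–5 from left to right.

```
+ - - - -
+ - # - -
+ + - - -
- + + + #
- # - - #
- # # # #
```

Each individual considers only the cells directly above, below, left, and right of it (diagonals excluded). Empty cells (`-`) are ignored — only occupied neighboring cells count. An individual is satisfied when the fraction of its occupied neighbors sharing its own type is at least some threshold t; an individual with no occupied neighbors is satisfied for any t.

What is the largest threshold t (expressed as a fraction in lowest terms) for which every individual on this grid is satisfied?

1/2

(1,1)+ 1/1
(2,1)+ 2/2
(2,3)# — no occupied neighbors
(3,1)+ 2/2
(3,2)+ 2/2
(4,2)+ 2/3
(4,3)+ 2/2
(4,4)+ 1/2
(4,5)# 1/2
(5,2)# 1/2
(5,5)# 2/2
(6,2)# 2/2
(6,3)# 2/2
(6,4)# 2/2
(6,5)# 2/2
The smallest same-type fraction is 1/2 at (4,4), which reduces to 1/2. Any threshold above that leaves this individual unsatisfied.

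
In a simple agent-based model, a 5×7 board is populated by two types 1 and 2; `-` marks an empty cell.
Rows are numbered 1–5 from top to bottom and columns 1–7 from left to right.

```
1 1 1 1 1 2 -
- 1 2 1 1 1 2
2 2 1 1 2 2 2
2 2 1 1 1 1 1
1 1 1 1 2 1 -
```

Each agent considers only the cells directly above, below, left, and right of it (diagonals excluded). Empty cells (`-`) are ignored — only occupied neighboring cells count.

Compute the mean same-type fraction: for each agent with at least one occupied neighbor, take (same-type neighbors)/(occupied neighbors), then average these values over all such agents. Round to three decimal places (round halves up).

(1,1)1 1/1
(1,2)1 3/3
(1,3)1 2/3
(1,4)1 3/3
(1,5)1 2/3
(1,6)2 0/2
(2,2)1 1/3
(2,3)2 0/4
(2,4)1 3/4
(2,5)1 3/4
(2,6)1 1/4
(2,7)2 1/2
(3,1)2 2/2
(3,2)2 2/4
(3,3)1 2/4
(3,4)1 3/4
(3,5)2 1/4
(3,6)2 2/4
(3,7)2 2/3
(4,1)2 2/3
(4,2)2 2/4
(4,3)1 3/4
(4,4)1 4/4
(4,5)1 2/4
(4,6)1 3/4
(4,7)1 1/2
(5,1)1 1/2
(5,2)1 2/3
(5,3)1 3/3
(5,4)1 2/3
(5,5)2 0/3
(5,6)1 1/2
Sum over 32 agents: 1/1 + 3/3 + 2/3 + 3/3 + 2/3 + 0/2 + 1/3 + 0/4 + 3/4 + 3/4 + 1/4 + 1/2 + 2/2 + 2/4 + 2/4 + 3/4 + 1/4 + 2/4 + 2/3 + 2/3 + 2/4 + 3/4 + 4/4 + 2/4 + 3/4 + 1/2 + 1/2 + 2/3 + 3/3 + 2/3 + 0/3 + 1/2 = 229/12; mean = 229/12 ÷ 32 = 229/384 = 0.596354… → 0.596.

0.596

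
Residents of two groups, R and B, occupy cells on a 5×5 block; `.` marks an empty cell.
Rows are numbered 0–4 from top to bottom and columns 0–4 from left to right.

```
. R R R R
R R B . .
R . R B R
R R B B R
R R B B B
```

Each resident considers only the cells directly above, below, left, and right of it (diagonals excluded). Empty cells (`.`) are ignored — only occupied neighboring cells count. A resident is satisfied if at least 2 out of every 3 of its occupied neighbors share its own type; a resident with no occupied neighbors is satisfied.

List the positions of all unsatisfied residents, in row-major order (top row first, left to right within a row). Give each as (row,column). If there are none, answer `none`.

(1,2), (2,2), (2,3), (2,4), (3,2), (3,4), (4,4)

(0,1)R 2/2 ok
(0,2)R 2/3 ok
(0,3)R 2/2 ok
(0,4)R 1/1 ok
(1,0)R 2/2 ok
(1,1)R 2/3 ok
(1,2)B 0/3 unhappy
(2,0)R 2/2 ok
(2,2)R 0/3 unhappy
(2,3)B 1/3 unhappy
(2,4)R 1/2 unhappy
(3,0)R 3/3 ok
(3,1)R 2/3 ok
(3,2)B 2/4 unhappy
(3,3)B 3/4 ok
(3,4)R 1/3 unhappy
(4,0)R 2/2 ok
(4,1)R 2/3 ok
(4,2)B 2/3 ok
(4,3)B 3/3 ok
(4,4)B 1/2 unhappy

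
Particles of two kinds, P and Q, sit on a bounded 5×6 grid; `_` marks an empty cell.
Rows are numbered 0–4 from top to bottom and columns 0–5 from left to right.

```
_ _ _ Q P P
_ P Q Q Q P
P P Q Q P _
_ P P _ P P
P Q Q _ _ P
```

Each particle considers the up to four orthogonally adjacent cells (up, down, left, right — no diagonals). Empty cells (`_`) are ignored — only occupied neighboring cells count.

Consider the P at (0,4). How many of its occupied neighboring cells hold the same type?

1

Occupied neighbors of (0,4): (1,4)=Q, (0,3)=Q, (0,5)=P.
Same type (P): 1 of 3.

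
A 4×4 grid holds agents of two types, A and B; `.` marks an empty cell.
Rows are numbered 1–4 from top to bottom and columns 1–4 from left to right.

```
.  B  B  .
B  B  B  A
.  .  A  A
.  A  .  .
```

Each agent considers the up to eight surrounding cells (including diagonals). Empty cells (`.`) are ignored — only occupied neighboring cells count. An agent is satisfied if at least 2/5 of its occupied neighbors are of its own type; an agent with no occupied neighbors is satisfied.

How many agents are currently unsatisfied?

0

Row 1: (1,2)B 4/4 ✓ · (1,3)B 3/4 ✓
Row 2: (2,1)B 2/2 ✓ · (2,2)B 4/5 ✓ · (2,3)B 3/6 ✓ · (2,4)A 2/4 ✓
Row 3: (3,3)A 3/5 ✓ · (3,4)A 2/3 ✓
Row 4: (4,2)A 1/1 ✓
Every one meets the threshold.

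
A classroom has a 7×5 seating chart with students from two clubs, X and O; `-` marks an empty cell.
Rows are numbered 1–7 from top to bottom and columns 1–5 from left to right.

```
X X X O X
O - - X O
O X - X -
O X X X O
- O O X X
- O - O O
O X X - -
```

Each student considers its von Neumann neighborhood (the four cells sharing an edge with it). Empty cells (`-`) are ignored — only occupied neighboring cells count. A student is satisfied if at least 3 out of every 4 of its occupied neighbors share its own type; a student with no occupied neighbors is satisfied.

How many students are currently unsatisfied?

Row 1: (1,1)X 1/2 ✗ · (1,2)X 2/2 ✓ · (1,3)X 1/2 ✗ · (1,4)O 0/3 ✗ · (1,5)X 0/2 ✗
Row 2: (2,1)O 1/2 ✗ · (2,4)X 1/3 ✗ · (2,5)O 0/2 ✗
Row 3: (3,1)O 2/3 ✗ · (3,2)X 1/2 ✗ · (3,4)X 2/2 ✓
Row 4: (4,1)O 1/2 ✗ · (4,2)X 2/4 ✗ · (4,3)X 2/3 ✗ · (4,4)X 3/4 ✓ · (4,5)O 0/2 ✗
Row 5: (5,2)O 2/3 ✗ · (5,3)O 1/3 ✗ · (5,4)X 2/4 ✗ · (5,5)X 1/3 ✗
Row 6: (6,2)O 1/2 ✗ · (6,4)O 1/2 ✗ · (6,5)O 1/2 ✗
Row 7: (7,1)O 0/1 ✗ · (7,2)X 1/3 ✗ · (7,3)X 1/1 ✓
Unsatisfied: (1,1), (1,3), (1,4), (1,5), (2,1), (2,4), (2,5), (3,1), (3,2), (4,1), (4,2), (4,3), (4,5), (5,2), (5,3), (5,4), (5,5), (6,2), (6,4), (6,5), (7,1), (7,2) — 22 in total.

22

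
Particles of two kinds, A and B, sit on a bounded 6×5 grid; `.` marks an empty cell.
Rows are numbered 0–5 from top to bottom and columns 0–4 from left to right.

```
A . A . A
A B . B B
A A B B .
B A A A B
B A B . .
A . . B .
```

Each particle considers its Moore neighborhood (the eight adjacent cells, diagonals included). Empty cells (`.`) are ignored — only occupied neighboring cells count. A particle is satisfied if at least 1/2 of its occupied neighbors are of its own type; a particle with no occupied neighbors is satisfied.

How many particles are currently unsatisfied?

8

(0,0)A 1/2 ok
(0,2)A 0/2 unhappy
(0,4)A 0/2 unhappy
(1,0)A 3/4 ok
(1,1)B 1/6 unhappy
(1,3)B 3/5 ok
(1,4)B 2/3 ok
(2,0)A 3/5 ok
(2,1)A 4/7 ok
(2,2)B 3/7 unhappy
(2,3)B 4/6 ok
(3,0)B 1/5 unhappy
(3,1)A 4/8 ok
(3,2)A 4/7 ok
(3,3)A 1/5 unhappy
(3,4)B 1/2 ok
(4,0)B 1/4 unhappy
(4,1)A 3/6 ok
(4,2)B 1/5 unhappy
(5,0)A 1/2 ok
(5,3)B 1/1 ok
Unsatisfied: (0,2), (0,4), (1,1), (2,2), (3,0), (3,3), (4,0), (4,2) — 8 in total.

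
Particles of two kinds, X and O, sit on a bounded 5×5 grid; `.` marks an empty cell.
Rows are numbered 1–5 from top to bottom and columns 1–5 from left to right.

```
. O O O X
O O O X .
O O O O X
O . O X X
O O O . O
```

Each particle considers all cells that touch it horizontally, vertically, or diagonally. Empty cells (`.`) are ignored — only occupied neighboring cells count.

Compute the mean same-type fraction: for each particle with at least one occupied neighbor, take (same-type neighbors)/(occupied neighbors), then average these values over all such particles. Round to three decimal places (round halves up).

Row 1: (1,2)O 4/4 · (1,3)O 4/5 · (1,4)O 2/4 · (1,5)X 1/2
Row 2: (2,1)O 4/4 · (2,2)O 7/7 · (2,3)O 7/8 · (2,4)X 2/7
Row 3: (3,1)O 4/4 · (3,2)O 7/7 · (3,3)O 5/7 · (3,4)O 3/7 · (3,5)X 3/4
Row 4: (4,1)O 4/4 · (4,3)O 5/6 · (4,4)X 2/7 · (4,5)X 2/4
Row 5: (5,1)O 2/2 · (5,2)O 4/4 · (5,3)O 2/3 · (5,5)O 0/2
Sum over 21 particles: 4/4 + 4/5 + 2/4 + 1/2 + 4/4 + 7/7 + 7/8 + 2/7 + 4/4 + 7/7 + 5/7 + 3/7 + 3/4 + 4/4 + 5/6 + 2/7 + 2/4 + 2/2 + 4/4 + 2/3 + 0/2 = 4239/280; mean = 4239/280 ÷ 21 = 1413/1960 = 0.720918… → 0.721.

0.721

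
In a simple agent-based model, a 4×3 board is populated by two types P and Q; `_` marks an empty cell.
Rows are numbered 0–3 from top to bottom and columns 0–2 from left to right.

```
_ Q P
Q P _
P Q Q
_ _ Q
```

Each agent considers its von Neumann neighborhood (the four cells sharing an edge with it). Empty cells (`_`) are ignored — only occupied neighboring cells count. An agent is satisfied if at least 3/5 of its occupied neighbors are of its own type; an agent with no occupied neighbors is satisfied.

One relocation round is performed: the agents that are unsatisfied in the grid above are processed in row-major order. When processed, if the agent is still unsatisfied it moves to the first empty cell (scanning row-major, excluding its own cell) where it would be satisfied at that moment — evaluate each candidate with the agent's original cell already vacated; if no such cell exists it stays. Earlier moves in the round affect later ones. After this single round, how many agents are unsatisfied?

Initially unsatisfied (in order): (0,1), (0,2), (1,0), (1,1), (2,0), (2,1).
  (0,1) → (0,0).
  (0,2): now satisfied by earlier moves; stays.
  (1,0) → (3,1).
  (1,1): no empty cell satisfies it; stays.
  (2,0) → (0,1).
  (2,1): now satisfied by earlier moves; stays.
Resulting grid:
Q P P
_ P _
_ Q Q
_ Q Q
Unsatisfied now: (0,0), (1,1).

2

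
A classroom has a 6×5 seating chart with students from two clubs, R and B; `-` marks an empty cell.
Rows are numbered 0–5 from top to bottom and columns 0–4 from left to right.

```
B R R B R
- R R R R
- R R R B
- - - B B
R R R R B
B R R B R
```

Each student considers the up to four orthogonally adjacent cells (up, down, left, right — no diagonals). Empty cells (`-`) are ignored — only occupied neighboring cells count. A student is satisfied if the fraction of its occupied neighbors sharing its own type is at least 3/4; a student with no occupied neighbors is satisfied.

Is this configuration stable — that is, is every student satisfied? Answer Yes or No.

No

(0,0)B 0/1 unhappy
(0,1)R 2/3 unhappy
(0,2)R 2/3 unhappy
(0,3)B 0/3 unhappy
(0,4)R 1/2 unhappy
(1,1)R 3/3 ok
(1,2)R 4/4 ok
(1,3)R 3/4 ok
(1,4)R 2/3 unhappy
(2,1)R 2/2 ok
(2,2)R 3/3 ok
(2,3)R 2/4 unhappy
(2,4)B 1/3 unhappy
(3,3)B 1/3 unhappy
(3,4)B 3/3 ok
(4,0)R 1/2 unhappy
(4,1)R 3/3 ok
(4,2)R 3/3 ok
(4,3)R 1/4 unhappy
(4,4)B 1/3 unhappy
(5,0)B 0/2 unhappy
(5,1)R 2/3 unhappy
(5,2)R 2/3 unhappy
(5,3)B 0/3 unhappy
(5,4)R 0/2 unhappy
For instance (0,0) has only 0/1 same-type neighbors, below 3/4.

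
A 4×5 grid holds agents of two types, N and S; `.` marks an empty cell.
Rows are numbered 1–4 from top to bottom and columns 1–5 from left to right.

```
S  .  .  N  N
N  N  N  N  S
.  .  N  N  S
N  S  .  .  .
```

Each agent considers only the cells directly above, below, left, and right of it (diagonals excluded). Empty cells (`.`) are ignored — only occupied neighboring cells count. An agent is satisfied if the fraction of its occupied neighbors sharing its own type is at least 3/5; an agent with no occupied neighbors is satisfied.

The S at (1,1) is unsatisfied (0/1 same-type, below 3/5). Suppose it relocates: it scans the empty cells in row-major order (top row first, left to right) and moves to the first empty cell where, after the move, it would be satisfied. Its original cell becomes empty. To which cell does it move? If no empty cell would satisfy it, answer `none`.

Vacating (1,1). Empty cells in order:
  (1,2): 0/1 same-type → still unsatisfied.
  (1,3): 0/2 same-type → still unsatisfied.
  (3,1): 0/2 same-type → still unsatisfied.
  (3,2): 1/3 same-type → still unsatisfied.
  (4,3): 1/2 same-type → still unsatisfied.
  (4,4): 0/1 same-type → still unsatisfied.
  (4,5): 1/1 same-type → satisfied — stop here.

(4,5)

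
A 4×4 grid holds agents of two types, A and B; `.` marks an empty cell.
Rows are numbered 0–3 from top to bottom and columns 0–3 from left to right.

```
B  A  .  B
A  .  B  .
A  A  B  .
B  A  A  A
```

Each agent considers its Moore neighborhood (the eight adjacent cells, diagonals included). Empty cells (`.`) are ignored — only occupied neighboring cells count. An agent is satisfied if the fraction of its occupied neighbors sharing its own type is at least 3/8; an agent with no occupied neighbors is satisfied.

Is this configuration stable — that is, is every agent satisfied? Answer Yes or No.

No

Row 0: (0,0)B 0/2 unhappy · (0,1)A 1/3 unhappy · (0,3)B 1/1 ok
Row 1: (1,0)A 3/4 ok · (1,2)B 2/4 ok
Row 2: (2,0)A 3/4 ok · (2,1)A 4/7 ok · (2,2)B 1/5 unhappy
Row 3: (3,0)B 0/3 unhappy · (3,1)A 3/5 ok · (3,2)A 3/4 ok · (3,3)A 1/2 ok
For instance (0,0) has only 0/2 same-type neighbors, below 3/8.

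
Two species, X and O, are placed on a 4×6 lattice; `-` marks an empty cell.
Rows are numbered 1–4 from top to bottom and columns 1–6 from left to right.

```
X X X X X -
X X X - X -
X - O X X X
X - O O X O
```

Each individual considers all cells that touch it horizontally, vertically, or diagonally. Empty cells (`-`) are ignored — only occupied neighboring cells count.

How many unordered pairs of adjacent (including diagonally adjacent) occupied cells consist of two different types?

Scan each occupied cell's neighbors to the right and below (and the two forward diagonals) so each pair is counted once.
From row 1: 0 unlike of 14 pairs (running 0/14).
From row 2: 2 unlike of 10 pairs (running 2/24).
From row 3: 6 unlike of 14 pairs (running 8/38).
From row 4: 2 unlike of 3 pairs (running 10/41).
Total adjacent occupied pairs: 41; unlike-type pairs: 10.

10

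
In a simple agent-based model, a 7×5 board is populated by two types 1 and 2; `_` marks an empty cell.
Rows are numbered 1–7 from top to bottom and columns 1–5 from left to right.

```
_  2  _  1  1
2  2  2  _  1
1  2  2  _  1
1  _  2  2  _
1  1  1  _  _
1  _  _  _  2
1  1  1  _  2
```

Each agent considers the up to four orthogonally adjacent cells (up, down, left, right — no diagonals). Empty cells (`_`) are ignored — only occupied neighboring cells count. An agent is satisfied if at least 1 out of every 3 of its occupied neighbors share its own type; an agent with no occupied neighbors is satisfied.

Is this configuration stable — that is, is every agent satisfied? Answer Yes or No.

Yes

Row 1: (1,2)2 1/1 ok · (1,4)1 1/1 ok · (1,5)1 2/2 ok
Row 2: (2,1)2 1/2 ok · (2,2)2 4/4 ok · (2,3)2 2/2 ok · (2,5)1 2/2 ok
Row 3: (3,1)1 1/3 ok · (3,2)2 2/3 ok · (3,3)2 3/3 ok · (3,5)1 1/1 ok
Row 4: (4,1)1 2/2 ok · (4,3)2 2/3 ok · (4,4)2 1/1 ok
Row 5: (5,1)1 3/3 ok · (5,2)1 2/2 ok · (5,3)1 1/2 ok
Row 6: (6,1)1 2/2 ok · (6,5)2 1/1 ok
Row 7: (7,1)1 2/2 ok · (7,2)1 2/2 ok · (7,3)1 1/1 ok · (7,5)2 1/1 ok
All meet the threshold, so the configuration is stable.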